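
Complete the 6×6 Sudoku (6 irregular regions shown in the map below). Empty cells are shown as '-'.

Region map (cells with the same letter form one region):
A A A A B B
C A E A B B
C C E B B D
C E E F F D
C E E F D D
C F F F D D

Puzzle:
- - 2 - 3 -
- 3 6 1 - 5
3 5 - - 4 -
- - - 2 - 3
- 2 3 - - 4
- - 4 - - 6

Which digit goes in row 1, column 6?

row 1, column 6 = 1: row 1 has {2,3}; col 6 has {3,4,5,6}; region has {3,4,5} → only 1 remains.

1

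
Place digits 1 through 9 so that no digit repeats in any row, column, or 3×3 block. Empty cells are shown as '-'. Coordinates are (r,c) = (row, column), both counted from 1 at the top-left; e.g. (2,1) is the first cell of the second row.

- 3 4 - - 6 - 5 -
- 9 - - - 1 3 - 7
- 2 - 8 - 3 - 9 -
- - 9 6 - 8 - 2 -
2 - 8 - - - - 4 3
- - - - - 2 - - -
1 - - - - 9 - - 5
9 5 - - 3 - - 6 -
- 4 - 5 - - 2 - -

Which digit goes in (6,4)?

3

(2,8) = 8 (sole candidate).
(4,9) = 1 (sole candidate).
(6,8) = 7 (sole candidate).
(7,8) = 3 (sole candidate).
(9,6) = 7 (sole candidate).
(9,8) = 1 (sole candidate).
(1,7) = 1 (sole candidate).
(1,9) = 2 (sole candidate).
(4,2) = 7 (sole candidate).
(4,7) = 5 (sole candidate).
(5,6) = 5 (sole candidate).
(8,6) = 4 (sole candidate).
(8,9) = 8 (sole candidate).
(9,9) = 9 (sole candidate).
(4,5) = 4 (sole candidate).
(6,9) = 6 (sole candidate).
(7,4) = 2 (sole candidate).
(8,4) = 1 (sole candidate).
(8,7) = 7 (sole candidate).
(2,4) = 4 (sole candidate).
(3,9) = 4 (sole candidate).
(4,1) = 3 (sole candidate).
(5,7) = 9 (sole candidate).
(6,2) = 1 (sole candidate).
(6,3) = 5 (sole candidate).
(6,5) = 9 (sole candidate).
(6,7) = 8 (sole candidate).
(7,7) = 4 (sole candidate).
(8,3) = 2 (sole candidate).
(1,5) = 7 (sole candidate).
(2,3) = 6 (sole candidate).
(3,5) = 5 (sole candidate).
(3,7) = 6 (sole candidate).
(5,2) = 6 (sole candidate).
(5,4) = 7 (sole candidate).
(5,5) = 1 (sole candidate).
(6,1) = 4 (sole candidate).
(6,4) = 3: row 6 has {1,2,4,5,6,7,8,9}; col 4 has {1,2,4,5,6,7,8}; box has {1,2,4,5,6,7,8,9} → only 3 remains.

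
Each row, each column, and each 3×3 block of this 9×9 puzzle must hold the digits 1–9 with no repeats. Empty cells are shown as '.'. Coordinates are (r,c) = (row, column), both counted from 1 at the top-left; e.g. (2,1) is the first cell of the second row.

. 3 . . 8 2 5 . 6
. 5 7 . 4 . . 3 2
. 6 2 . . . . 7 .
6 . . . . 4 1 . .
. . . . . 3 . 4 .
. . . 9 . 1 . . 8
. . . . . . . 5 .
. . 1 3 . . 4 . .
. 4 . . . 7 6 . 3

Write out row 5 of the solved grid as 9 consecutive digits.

518623749

(1,4) = 7: in row 1, 7 can only go here (every other open cell in that row sees a 7).
(3,5) = 3: in row 3, 3 can only go here (every other open cell in that row sees a 3).
(4,3) = 3: in row 4, 3 can only go here (every other open cell in that row sees a 3).
(6,7) = 3: in row 6, 3 can only go here (every other open cell in that row sees a 3).
(7,1) = 3: in row 7, 3 can only go here (every other open cell in that row sees a 3).
(7,4) = 4: in row 7, 4 can only go here (every other open cell in that row sees a 4).
(5,2) = 1: in column 2, 1 can only go here (every other open cell in that column sees a 1).
(7,3) = 6: in column 3, 6 can only go here (every other open cell in that column sees a 6).
(6,8) = 6: in column 8, 6 can only go here (every other open cell in that column sees a 6).
(3,9) = 4: in column 9, 4 can only go here (every other open cell in that column sees a 4).
(7,9) = 1: in column 9, 1 can only go here (every other open cell in that column sees a 1).
(9,5) = 1: in column 5, 1 can only go here (every other open cell in that column sees a 1).
(1,8) = 1: in column 8, 1 can only go here (every other open cell in that column sees a 1).
Singles propagation stalls; (5,7) is still open with candidates {2,7,9}.
  Try (5,7) = 2: this forces (4,8)=9, (7,7)=7, (8,9)=9, (7,2)=9; then row 9 has no cell left for 9 — contradiction.
  Try (5,7) = 9: then box 3 has no cell left for 9 — contradiction.
So (5,7) = 7.
(7,2) = 7 (hidden single in row 7).
(6,2) = 2 (sole candidate).
(4,5) = 7 (hidden single in row 4).
(6,5) = 5 (sole candidate).
(6,3) = 4 (sole candidate).
(1,3) = 9 (sole candidate).
(6,1) = 7 (sole candidate).
(1,1) = 4 (sole candidate).
(4,9) = 5 (hidden single in row 4).
(5,9) = 9: row 5 has {1,3,4,7}; col 9 has {1,2,3,4,5,6,8}; box has {1,3,4,5,6,7,8} → only 9 remains.
(8,9) = 7 (sole candidate).
(4,8) = 2 (sole candidate).
(4,4) = 8 (sole candidate).
(4,2) = 9 (sole candidate).
(8,2) = 8 (sole candidate).
(8,8) = 9 (sole candidate).
(9,3) = 5 (sole candidate).
(9,4) = 2 (sole candidate).
(9,8) = 8 (sole candidate).
(5,3) = 8: row 5 has {1,3,4,7,9}; col 3 has {1,2,3,4,5,6,7,9}; box has {1,2,3,4,6,7,9} → only 8 remains.
(5,4) = 6: row 5 has {1,3,4,7,8,9}; col 4 has {2,3,4,7,8,9}; box has {1,3,4,5,7,8,9} → only 6 remains.
(5,5) = 2: row 5 has {1,3,4,6,7,8,9}; col 5 has {1,3,4,5,7,8}; box has {1,3,4,5,6,7,8,9} → only 2 remains.
(7,5) = 9 (sole candidate).
(7,6) = 8 (sole candidate).
(7,7) = 2 (sole candidate).
(8,1) = 2 (sole candidate).
(8,5) = 6 (sole candidate).
(8,6) = 5 (sole candidate).
(9,1) = 9 (sole candidate).
(2,4) = 1 (sole candidate).
(3,4) = 5 (sole candidate).
(3,6) = 9 (sole candidate).
(3,7) = 8 (sole candidate).
(5,1) = 5: row 5 has {1,2,3,4,6,7,8,9}; col 1 has {2,3,4,6,7,9}; box has {1,2,3,4,6,7,8,9} → only 5 remains.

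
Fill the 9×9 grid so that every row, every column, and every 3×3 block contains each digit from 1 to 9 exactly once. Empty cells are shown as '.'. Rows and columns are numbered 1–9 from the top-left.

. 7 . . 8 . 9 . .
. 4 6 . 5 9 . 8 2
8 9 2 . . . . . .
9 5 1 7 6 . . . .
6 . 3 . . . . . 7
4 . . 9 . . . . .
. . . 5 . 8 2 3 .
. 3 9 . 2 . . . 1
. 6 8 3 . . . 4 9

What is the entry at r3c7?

1

r1c3 = 5: row 1 has {7,8,9}; col 3 has {1,2,3,6,8,9}; box has {2,4,6,7,8,9} → only 5 remains.
r2c4 = 1: row 2 has {2,4,5,6,8,9}; col 4 has {3,5,7,9}; box has {5,8,9} → only 1 remains.
r4c8 = 2: row 4 has {1,5,6,7,9}; col 8 has {3,4,8}; box has {7} → only 2 remains.
r6c3 = 7: row 6 has {4,9}; col 3 has {1,2,3,5,6,8,9}; box has {1,3,4,5,6,9} → only 7 remains.
r7c2 = 1: row 7 has {2,3,5,8}; col 2 has {3,4,5,6,7,9}; box has {3,6,8,9} → only 1 remains.
r7c3 = 4: row 7 has {1,2,3,5,8}; col 3 has {1,2,3,5,6,7,8,9}; box has {1,3,6,8,9} → only 4 remains.
r7c9 = 6: row 7 has {1,2,3,4,5,8}; col 9 has {1,2,7,9}; box has {1,2,3,4,9} → only 6 remains.
r2c1 = 3: row 2 has {1,2,4,5,6,8,9}; col 1 has {4,6,8,9}; box has {2,4,5,6,7,8,9} → only 3 remains.
r2c7 = 7: row 2 has {1,2,3,4,5,6,8,9}; col 7 has {2,9}; box has {2,8,9} → only 7 remains.
r7c1 = 7: row 7 has {1,2,3,4,5,6,8}; col 1 has {3,4,6,8,9}; box has {1,3,4,6,8,9} → only 7 remains.
r7c5 = 9: row 7 has {1,2,3,4,5,6,7,8}; col 5 has {2,5,6,8}; box has {2,3,5,8} → only 9 remains.
r8c1 = 5: row 8 has {1,2,3,9}; col 1 has {3,4,6,7,8,9}; box has {1,3,4,6,7,8,9} → only 5 remains.
r8c7 = 8: row 8 has {1,2,3,5,9}; col 7 has {2,7,9}; box has {1,2,3,4,6,9} → only 8 remains.
r8c8 = 7: row 8 has {1,2,3,5,8,9}; col 8 has {2,3,4,8}; box has {1,2,3,4,6,8,9} → only 7 remains.
r9c1 = 2: row 9 has {3,4,6,8,9}; col 1 has {3,4,5,6,7,8,9}; box has {1,3,4,5,6,7,8,9} → only 2 remains.
r9c7 = 5: row 9 has {2,3,4,6,8,9}; col 7 has {2,7,8,9}; box has {1,2,3,4,6,7,8,9} → only 5 remains.
r1c1 = 1: row 1 has {5,7,8,9}; col 1 has {2,3,4,5,6,7,8,9}; box has {2,3,4,5,6,7,8,9} → only 1 remains.
r1c8 = 6: row 1 has {1,5,7,8,9}; col 8 has {2,3,4,7,8}; box has {2,7,8,9} → only 6 remains.
r4c9 = 8: in row 4, 8 can only go here (every other open cell in that row sees an 8).
r5c8 = 9: in row 5, 9 can only go here (every other open cell in that row sees a 9).
r5c6 = 5: in row 5, 5 can only go here (every other open cell in that row sees a 5).
r6c7 = 6: in row 6, 6 can only go here (every other open cell in that row sees a 6).
r6c2 = 8: in row 6, 8 can only go here (every other open cell in that row sees an 8).
r5c2 = 2: row 5 has {3,5,6,7,9}; col 2 has {1,3,4,5,6,7,8,9}; box has {1,3,4,5,6,7,8,9} → only 2 remains.
r5c4 = 8: in row 5, 8 can only go here (every other open cell in that row sees an 8).
r6c6 = 2: in row 6, 2 can only go here (every other open cell in that row sees a 2).
r1c4 = 2: in row 1, 2 can only go here (every other open cell in that row sees a 2).
r9c6 = 1: in column 6, 1 can only go here (every other open cell in that column sees a 1).
r9c5 = 7: row 9 has {1,2,3,4,5,6,8,9}; col 5 has {2,5,6,8,9}; box has {1,2,3,5,8,9} → only 7 remains.
r3c6 = 7: in row 3, 7 can only go here (every other open cell in that row sees a 7).
r3c4 = 6: in row 3, 6 can only go here (every other open cell in that row sees a 6).
r8c4 = 4: row 8 has {1,2,3,5,7,8,9}; col 4 has {1,2,3,5,6,7,8,9}; box has {1,2,3,5,7,8,9} → only 4 remains.
r8c6 = 6: row 8 has {1,2,3,4,5,7,8,9}; col 6 has {1,2,5,7,8,9}; box has {1,2,3,4,5,7,8,9} → only 6 remains.
Singles propagation stalls; r3c7 is still open with candidates {1,3,4}.
  Try r3c7 = 3: this forces r1c9=4, r3c5=4, r3c9=5, r4c7=4; then row 5 has no cell left for 4 — contradiction.
  Try r3c7 = 4: then column 9 has no cell left for 4 — contradiction.
So r3c7 = 1.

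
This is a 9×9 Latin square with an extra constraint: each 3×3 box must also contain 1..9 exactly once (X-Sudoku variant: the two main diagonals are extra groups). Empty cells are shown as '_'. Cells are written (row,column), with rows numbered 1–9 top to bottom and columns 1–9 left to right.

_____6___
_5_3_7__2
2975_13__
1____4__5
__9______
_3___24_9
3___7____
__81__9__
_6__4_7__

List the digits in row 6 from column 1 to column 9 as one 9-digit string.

536812479

(3,5) = 8: row 3 has {1,2,3,5,7,9}; col 5 has {4,7}; box has {1,3,5,6,7} → only 8 remains.
(2,5) = 9: row 2 has {2,3,5,7}; col 5 has {4,7,8}; box has {1,3,5,6,7,8} → only 9 remains.
(1,5) = 2: row 1 has {6}; col 5 has {4,7,8,9}; box has {1,3,5,6,7,8,9} → only 2 remains.
(1,4) = 4: row 1 has {2,6}; col 4 has {1,3,5}; box has {1,2,3,5,6,7,8,9} → only 4 remains.
(1,1) = 8: row 1 has {2,4,6}; col 1 has {1,2,3}; box has {2,5,7,9}; main diagonal has {2,5,7} → only 8 remains.
(1,2) = 1: row 1 has {2,4,6,8}; col 2 has {3,5,6,9}; box has {2,5,7,8,9} → only 1 remains.
(1,3) = 3: row 1 has {1,2,4,6,8}; col 3 has {7,8,9}; box has {1,2,5,7,8,9} → only 3 remains.
(1,7) = 5: row 1 has {1,2,3,4,6,8}; col 7 has {3,4,7,9}; box has {2,3} → only 5 remains.
(1,9) = 7: row 1 has {1,2,3,4,5,6,8}; col 9 has {2,5,9}; box has {2,3,5}; anti-diagonal has {3,4} → only 7 remains.
(8,2) = 2: row 8 has {1,8,9}; col 2 has {1,3,5,6,9}; box has {3,6,8}; anti-diagonal has {3,4,7} → only 2 remains.
(1,8) = 9: row 1 has {1,2,3,4,5,6,7,8}; col 8 has {}; box has {2,3,5,7} → only 9 remains.
(7,2) = 4: row 7 has {3,7}; col 2 has {1,2,3,5,6,9}; box has {2,3,6,8} → only 4 remains.
(4,4) = 9: in row 4, 9 can only go here (every other open cell in that row sees a 9).
(5,1) = 4: in row 5, 4 can only go here (every other open cell in that row sees a 4).
(2,1) = 6: row 2 has {2,3,5,7,9}; col 1 has {1,2,3,4,8}; box has {1,2,3,5,7,8,9} → only 6 remains.
(2,3) = 4: row 2 has {2,3,5,6,7,9}; col 3 has {3,7,8,9}; box has {1,2,3,5,6,7,8,9} → only 4 remains.
(5,6) = 5: in row 5, 5 can only go here (every other open cell in that row sees a 5).
(8,6) = 3: row 8 has {1,2,8,9}; col 6 has {1,2,4,5,6,7}; box has {1,4,7} → only 3 remains.
(7,6) = 9: in row 7, 9 can only go here (every other open cell in that row sees a 9).
(9,6) = 8: row 9 has {4,6,7}; col 6 has {1,2,3,4,5,6,7,9}; box has {1,3,4,7,9} → only 8 remains.
(9,4) = 2: row 9 has {4,6,7,8}; col 4 has {1,3,4,5,9}; box has {1,3,4,7,8,9} → only 2 remains.
(7,4) = 6: row 7 has {3,4,7,9}; col 4 has {1,2,3,4,5,9}; box has {1,2,3,4,7,8,9} → only 6 remains.
(7,7) = 1: row 7 has {3,4,6,7,9}; col 7 has {3,4,5,7,9}; box has {7,9}; main diagonal has {2,5,7,8,9} → only 1 remains.
(7,9) = 8: row 7 has {1,3,4,6,7,9}; col 9 has {2,5,7,9}; box has {1,7,9} → only 8 remains.
(8,5) = 5: row 8 has {1,2,3,8,9}; col 5 has {2,4,7,8,9}; box has {1,2,3,4,6,7,8,9} → only 5 remains.
(9,9) = 3: row 9 has {2,4,6,7,8}; col 9 has {2,5,7,8,9}; box has {1,7,8,9}; main diagonal has {1,2,5,7,8,9} → only 3 remains.
(2,7) = 8: row 2 has {2,3,4,5,6,7,9}; col 7 has {1,3,4,5,7,9}; box has {2,3,5,7,9} → only 8 remains.
(2,8) = 1: row 2 has {2,3,4,5,6,7,8,9}; col 8 has {9}; box has {2,3,5,7,8,9}; anti-diagonal has {2,3,4,7} → only 1 remains.
(5,5) = 6: row 5 has {4,5,9}; col 5 has {2,4,5,7,8,9}; box has {2,4,5,9}; main diagonal has {1,2,3,5,7,8,9}; anti-diagonal has {1,2,3,4,7} → only 6 remains.
(5,7) = 2: row 5 has {4,5,6,9}; col 7 has {1,3,4,5,7,8,9}; box has {4,5,9} → only 2 remains.
(5,9) = 1: row 5 has {2,4,5,6,9}; col 9 has {2,3,5,7,8,9}; box has {2,4,5,9} → only 1 remains.
(6,4) = 8: row 6 has {2,3,4,9}; col 4 has {1,2,3,4,5,6,9}; box has {2,4,5,6,9}; anti-diagonal has {1,2,3,4,6,7} → only 8 remains.
(6,5) = 1: row 6 has {2,3,4,8,9}; col 5 has {2,4,5,6,7,8,9}; box has {2,4,5,6,8,9} → only 1 remains.
(7,3) = 5: row 7 has {1,3,4,6,7,8,9}; col 3 has {3,4,7,8,9}; box has {2,3,4,6,8}; anti-diagonal has {1,2,3,4,6,7,8} → only 5 remains.
(7,8) = 2: row 7 has {1,3,4,5,6,7,8,9}; col 8 has {1,9}; box has {1,3,7,8,9} → only 2 remains.
(8,1) = 7: row 8 has {1,2,3,5,8,9}; col 1 has {1,2,3,4,6,8}; box has {2,3,4,5,6,8} → only 7 remains.
(8,8) = 4: row 8 has {1,2,3,5,7,8,9}; col 8 has {1,2,9}; box has {1,2,3,7,8,9}; main diagonal has {1,2,3,5,6,7,8,9} → only 4 remains.
(8,9) = 6: row 8 has {1,2,3,4,5,7,8,9}; col 9 has {1,2,3,5,7,8,9}; box has {1,2,3,4,7,8,9} → only 6 remains.
(9,1) = 9: row 9 has {2,3,4,6,7,8}; col 1 has {1,2,3,4,6,7,8}; box has {2,3,4,5,6,7,8}; anti-diagonal has {1,2,3,4,5,6,7,8} → only 9 remains.
(9,3) = 1: row 9 has {2,3,4,6,7,8,9}; col 3 has {3,4,5,7,8,9}; box has {2,3,4,5,6,7,8,9} → only 1 remains.
(9,8) = 5: row 9 has {1,2,3,4,6,7,8,9}; col 8 has {1,2,4,9}; box has {1,2,3,4,6,7,8,9} → only 5 remains.
(3,8) = 6: row 3 has {1,2,3,5,7,8,9}; col 8 has {1,2,4,5,9}; box has {1,2,3,5,7,8,9} → only 6 remains.
(3,9) = 4: row 3 has {1,2,3,5,6,7,8,9}; col 9 has {1,2,3,5,6,7,8,9}; box has {1,2,3,5,6,7,8,9} → only 4 remains.
(4,5) = 3: row 4 has {1,4,5,9}; col 5 has {1,2,4,5,6,7,8,9}; box has {1,2,4,5,6,8,9} → only 3 remains.
(4,7) = 6: row 4 has {1,3,4,5,9}; col 7 has {1,2,3,4,5,7,8,9}; box has {1,2,4,5,9} → only 6 remains.
(5,4) = 7: row 5 has {1,2,4,5,6,9}; col 4 has {1,2,3,4,5,6,8,9}; box has {1,2,3,4,5,6,8,9} → only 7 remains.
(6,1) = 5: row 6 has {1,2,3,4,8,9}; col 1 has {1,2,3,4,6,7,8,9}; box has {1,3,4,9} → only 5 remains.
(6,3) = 6: row 6 has {1,2,3,4,5,8,9}; col 3 has {1,3,4,5,7,8,9}; box has {1,3,4,5,9} → only 6 remains.
(6,8) = 7: row 6 has {1,2,3,4,5,6,8,9}; col 8 has {1,2,4,5,6,9}; box has {1,2,4,5,6,9} → only 7 remains.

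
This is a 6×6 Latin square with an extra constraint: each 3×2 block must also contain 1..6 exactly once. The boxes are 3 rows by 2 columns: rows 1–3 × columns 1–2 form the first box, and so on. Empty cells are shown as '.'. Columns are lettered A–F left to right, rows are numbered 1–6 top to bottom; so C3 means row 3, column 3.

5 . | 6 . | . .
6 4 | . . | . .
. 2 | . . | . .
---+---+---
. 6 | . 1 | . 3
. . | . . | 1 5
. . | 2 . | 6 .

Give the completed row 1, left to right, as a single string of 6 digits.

B5 = 3 (sole candidate).
C5 = 4 (sole candidate).
D5 = 6 (sole candidate).
F6 = 4 (sole candidate).
B1 = 1: row 1 has {5,6}; col 2 has {2,3,4,6}; box has {2,4,5,6} → only 1 remains.
F1 = 2: row 1 has {1,5,6}; col 6 has {3,4,5}; box has {} → only 2 remains.
F2 = 1 (sole candidate).
A3 = 3 (sole candidate).
F3 = 6 (sole candidate).
C4 = 5 (sole candidate).
E4 = 2 (sole candidate).
A5 = 2 (sole candidate).
A6 = 1 (sole candidate).
B6 = 5 (sole candidate).
D6 = 3 (sole candidate).
D1 = 4: row 1 has {1,2,5,6}; col 4 has {1,3,6}; box has {6} → only 4 remains.
E1 = 3: row 1 has {1,2,4,5,6}; col 5 has {1,2,6}; box has {1,2,6} → only 3 remains.

516432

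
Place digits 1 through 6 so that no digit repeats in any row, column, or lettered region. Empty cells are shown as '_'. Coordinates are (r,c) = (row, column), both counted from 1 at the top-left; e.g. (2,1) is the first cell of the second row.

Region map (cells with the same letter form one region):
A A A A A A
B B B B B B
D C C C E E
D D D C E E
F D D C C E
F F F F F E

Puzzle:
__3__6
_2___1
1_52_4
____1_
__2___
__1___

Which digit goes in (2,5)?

3

(4,6) = 2 (hidden single in row 4).
(5,4) = 1 (hidden single in row 5).
(1,2) = 1 (hidden single in row 1).
(3,5) = 6 (hidden single in region E).
(3,2) = 3 (sole candidate).
(5,5) = 4 (sole candidate).
(4,4) = 6 (sole candidate).
(4,3) = 4 (sole candidate).
(2,3) = 6 (sole candidate).
(4,2) = 5 (sole candidate).
(5,2) = 6 (sole candidate).
(6,2) = 4 (sole candidate).
(4,1) = 3 (sole candidate).
(5,1) = 5 (sole candidate).
(5,6) = 3 (sole candidate).
(6,4) = 3 (sole candidate).
(6,5) = 2 (sole candidate).
(6,6) = 5 (sole candidate).
(1,5) = 5 (sole candidate).
(2,1) = 4 (sole candidate).
(2,4) = 5 (sole candidate).
(2,5) = 3: row 2 has {1,2,4,5,6}; col 5 has {1,2,4,5,6}; region has {1,2,4,5,6} → only 3 remains.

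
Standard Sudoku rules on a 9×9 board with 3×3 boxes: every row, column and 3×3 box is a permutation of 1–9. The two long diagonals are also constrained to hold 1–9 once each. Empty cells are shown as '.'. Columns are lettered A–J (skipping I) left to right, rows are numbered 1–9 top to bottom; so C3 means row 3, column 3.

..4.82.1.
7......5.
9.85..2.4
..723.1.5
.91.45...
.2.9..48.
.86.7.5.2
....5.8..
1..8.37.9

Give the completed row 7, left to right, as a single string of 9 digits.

386179542

F4 = 8 (sole candidate).
B1 = 5 (hidden single in row 1).
G1 = 9 (hidden single in row 1).
B9 = 4 (sole candidate).
H9 = 6 (sole candidate).
B4 = 6 (sole candidate).
H4 = 9 (sole candidate).
A7 = 3: row 7 has {2,5,6,7,8}; col 1 has {1,7,9}; box has {1,4,6,8} → only 3 remains.
H7 = 4: row 7 has {2,3,5,6,7,8}; col 8 has {1,5,6,8,9}; box has {2,5,6,7,8,9} → only 4 remains.
A8 = 2 (sole candidate).
B8 = 7 (sole candidate).
C8 = 9 (sole candidate).
H8 = 3 (sole candidate).
J8 = 1 (sole candidate).
C9 = 5 (sole candidate).
E9 = 2 (sole candidate).
A1 = 6 (sole candidate).
J1 = 3 (sole candidate).
B2 = 1 (sole candidate).
G2 = 6 (sole candidate).
J2 = 8 (sole candidate).
B3 = 3 (sole candidate).
H3 = 7 (sole candidate).
A4 = 4 (sole candidate).
A5 = 8 (sole candidate).
G5 = 3 (sole candidate).
H5 = 2 (sole candidate).
A6 = 5 (sole candidate).
C6 = 3 (sole candidate).
F6 = 7 (sole candidate).
J6 = 6 (sole candidate).
D7 = 1: row 7 has {2,3,4,5,6,7,8}; col 4 has {2,5,8,9}; box has {2,3,5,7,8} → only 1 remains.
F7 = 9: row 7 has {1,2,3,4,5,6,7,8}; col 6 has {2,3,5,7,8}; box has {1,2,3,5,7,8} → only 9 remains.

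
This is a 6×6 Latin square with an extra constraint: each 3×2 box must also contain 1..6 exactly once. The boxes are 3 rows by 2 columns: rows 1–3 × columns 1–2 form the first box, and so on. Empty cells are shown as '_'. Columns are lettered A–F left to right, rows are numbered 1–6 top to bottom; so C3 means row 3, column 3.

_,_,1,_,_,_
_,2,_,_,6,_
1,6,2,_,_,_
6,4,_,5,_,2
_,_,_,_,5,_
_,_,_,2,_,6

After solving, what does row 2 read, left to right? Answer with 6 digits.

C4 = 3 (sole candidate).
E4 = 1 (sole candidate).
C6 = 4 (sole candidate).
E6 = 3 (sole candidate).
C2 = 5: row 2 has {2,6}; col 3 has {1,2,3,4}; box has {1,2} → only 5 remains.
E3 = 4 (sole candidate).
C5 = 6 (sole candidate).
D5 = 1 (sole candidate).
F5 = 4 (sole candidate).
A6 = 5 (sole candidate).
B6 = 1 (sole candidate).
E1 = 2 (sole candidate).
D3 = 3 (sole candidate).
F3 = 5 (sole candidate).
B5 = 3 (sole candidate).
B1 = 5 (sole candidate).
F1 = 3 (sole candidate).
D2 = 4: row 2 has {2,5,6}; col 4 has {1,2,3,5}; box has {1,2,3,5} → only 4 remains.
F2 = 1: row 2 has {2,4,5,6}; col 6 has {2,3,4,5,6}; box has {2,3,4,5,6} → only 1 remains.
A5 = 2 (sole candidate).
A1 = 4 (sole candidate).
D1 = 6 (sole candidate).
A2 = 3: row 2 has {1,2,4,5,6}; col 1 has {1,2,4,5,6}; box has {1,2,4,5,6} → only 3 remains.

325461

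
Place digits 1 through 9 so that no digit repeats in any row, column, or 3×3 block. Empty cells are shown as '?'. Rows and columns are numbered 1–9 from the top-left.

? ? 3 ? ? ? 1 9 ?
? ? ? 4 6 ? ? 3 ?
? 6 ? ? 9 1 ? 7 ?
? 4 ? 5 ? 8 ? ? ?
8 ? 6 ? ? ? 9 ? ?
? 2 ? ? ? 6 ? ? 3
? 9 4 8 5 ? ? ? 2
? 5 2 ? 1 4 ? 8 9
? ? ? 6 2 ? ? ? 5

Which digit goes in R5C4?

1

R2C9 = 8: row 2 has {3,4,6}; col 9 has {2,3,5,9}; box has {1,3,7,9} → only 8 remains.
R3C9 = 4: row 3 has {1,6,7,9}; col 9 has {2,3,5,8,9}; box has {1,3,7,8,9} → only 4 remains.
R1C9 = 6: row 1 has {1,3,9}; col 9 has {2,3,4,5,8,9}; box has {1,3,4,7,8,9} → only 6 remains.
R1C1 = 4: in row 1, 4 can only go here (every other open cell in that row sees a 4).
R1C6 = 5: in row 1, 5 can only go here (every other open cell in that row sees a 5).
R1C4 = 2: in row 1, 2 can only go here (every other open cell in that row sees a 2).
R2C6 = 7: row 2 has {3,4,6,8}; col 6 has {1,4,5,6,8}; box has {1,2,4,5,6,9} → only 7 remains.
R3C4 = 3: row 3 has {1,4,6,7,9}; col 4 has {2,4,5,6,8}; box has {1,2,4,5,6,7,9} → only 3 remains.
R7C6 = 3: row 7 has {2,4,5,8,9}; col 6 has {1,4,5,6,7,8}; box has {1,2,4,5,6,8} → only 3 remains.
R8C4 = 7: row 8 has {1,2,4,5,8,9}; col 4 has {2,3,4,5,6,8}; box has {1,2,3,4,5,6,8} → only 7 remains.
R9C6 = 9: row 9 has {2,5,6}; col 6 has {1,3,4,5,6,7,8}; box has {1,2,3,4,5,6,7,8} → only 9 remains.
R1C5 = 8: row 1 has {1,2,3,4,5,6,9}; col 5 has {1,2,5,6,9}; box has {1,2,3,4,5,6,7,9} → only 8 remains.
R2C2 = 1: row 2 has {3,4,6,7,8}; col 2 has {2,4,5,6,9}; box has {3,4,6} → only 1 remains.
R5C4 = 1: row 5 has {6,8,9}; col 4 has {2,3,4,5,6,7,8}; box has {5,6,8} → only 1 remains.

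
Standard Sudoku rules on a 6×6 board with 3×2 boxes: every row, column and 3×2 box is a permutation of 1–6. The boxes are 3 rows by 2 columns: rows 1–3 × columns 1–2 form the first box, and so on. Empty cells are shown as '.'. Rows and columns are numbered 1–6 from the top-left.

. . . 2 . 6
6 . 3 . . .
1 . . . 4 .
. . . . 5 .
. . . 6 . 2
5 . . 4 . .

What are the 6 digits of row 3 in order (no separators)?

R3C4 = 5: row 3 has {1,4}; col 4 has {2,4,6}; box has {2,3} → only 5 remains.
R3C6 = 3: row 3 has {1,4,5}; col 6 has {2,6}; box has {4,6} → only 3 remains.
R6C6 = 1 (sole candidate).
R1C5 = 1 (sole candidate).
R2C4 = 1 (sole candidate).
R2C5 = 2 (sole candidate).
R2C6 = 5 (sole candidate).
R3C2 = 2: row 3 has {1,3,4,5}; col 2 has {}; box has {1,6} → only 2 remains.
R3C3 = 6: row 3 has {1,2,3,4,5}; col 3 has {3}; box has {1,2,3,5} → only 6 remains.

126543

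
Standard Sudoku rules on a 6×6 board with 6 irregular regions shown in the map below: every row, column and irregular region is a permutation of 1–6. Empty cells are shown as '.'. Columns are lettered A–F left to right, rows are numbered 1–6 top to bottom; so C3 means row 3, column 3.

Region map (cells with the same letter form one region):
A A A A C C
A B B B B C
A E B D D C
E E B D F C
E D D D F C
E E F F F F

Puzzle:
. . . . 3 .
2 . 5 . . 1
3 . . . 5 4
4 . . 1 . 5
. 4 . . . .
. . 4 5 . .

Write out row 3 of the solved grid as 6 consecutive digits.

321654

F1 = 2: in row 1, 2 can only go here (every other open cell in that row sees a 2).
D1 = 4: in row 1, 4 can only go here (every other open cell in that row sees a 4).
F5 = 6: row 5 has {4}; col 6 has {1,2,4,5}; region has {1,2,3,4,5} → only 6 remains.
F6 = 3: row 6 has {4,5}; col 6 has {1,2,4,5,6}; region has {4,5} → only 3 remains.
E2 = 4: in row 2, 4 can only go here (every other open cell in that row sees a 4).
A5 = 5: in row 5, 5 can only go here (every other open cell in that row sees a 5).
B1 = 5: in row 1, 5 can only go here (every other open cell in that row sees a 5).
E5 = 1: in row 5, 1 can only go here (every other open cell in that row sees a 1).
C3 = 1: in region B, 1 can only go here (every other open cell in that region sees a 1).
C1 = 6: row 1 has {2,3,4,5}; col 3 has {1,4,5}; region has {2,3,4,5} → only 6 remains.
A1 = 1: row 1 has {2,3,4,5,6}; col 1 has {2,3,4,5}; region has {2,3,4,5,6} → only 1 remains.
A6 = 6: row 6 has {3,4,5}; col 1 has {1,2,3,4,5}; region has {4,5} → only 6 remains.
E6 = 2: row 6 has {3,4,5,6}; col 5 has {1,3,4,5}; region has {1,3,4,5} → only 2 remains.
B3 = 2: row 3 has {1,3,4,5}; col 2 has {4,5}; region has {4,5,6} → only 2 remains.
D3 = 6: row 3 has {1,2,3,4,5}; col 4 has {1,4,5}; region has {1,4,5} → only 6 remains.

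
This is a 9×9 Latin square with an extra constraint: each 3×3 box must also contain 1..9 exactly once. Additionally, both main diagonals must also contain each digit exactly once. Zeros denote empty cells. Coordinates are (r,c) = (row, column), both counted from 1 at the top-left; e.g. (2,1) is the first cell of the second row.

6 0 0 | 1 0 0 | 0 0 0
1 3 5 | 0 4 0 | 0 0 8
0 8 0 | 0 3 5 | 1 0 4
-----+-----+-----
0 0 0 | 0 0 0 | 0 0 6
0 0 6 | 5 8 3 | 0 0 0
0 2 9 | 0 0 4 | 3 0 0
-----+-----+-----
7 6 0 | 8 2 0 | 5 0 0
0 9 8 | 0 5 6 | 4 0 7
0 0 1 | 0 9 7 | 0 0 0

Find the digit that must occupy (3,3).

7

(1,5) = 7 (sole candidate).
(4,5) = 1 (sole candidate).
(4,6) = 2 (sole candidate).
(5,1) = 4 (sole candidate).
(6,5) = 6 (sole candidate).
(7,6) = 1 (sole candidate).
(8,4) = 3 (sole candidate).
(9,4) = 4 (sole candidate).
(9,9) = 2 (sole candidate).
(1,2) = 4 (sole candidate).
(1,3) = 2 (sole candidate).
(1,7) = 9 (sole candidate).
(2,6) = 9 (sole candidate).
(3,1) = 9 (sole candidate).
(3,3) = 7: row 3 has {1,3,4,5,8,9}; col 3 has {1,2,5,6,8,9}; box has {1,2,3,4,5,6,8,9}; main diagonal has {2,3,4,5,6,8} → only 7 remains.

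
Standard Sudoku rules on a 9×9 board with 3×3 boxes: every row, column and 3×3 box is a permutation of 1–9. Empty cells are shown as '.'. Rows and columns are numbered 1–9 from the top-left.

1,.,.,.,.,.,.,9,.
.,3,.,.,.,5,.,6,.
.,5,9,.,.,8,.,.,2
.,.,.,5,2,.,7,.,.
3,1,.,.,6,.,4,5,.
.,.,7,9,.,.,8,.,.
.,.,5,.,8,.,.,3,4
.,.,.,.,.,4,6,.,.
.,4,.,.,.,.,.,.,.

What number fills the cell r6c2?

r2c7 = 1 (sole candidate).
r3c7 = 3 (sole candidate).
r4c8 = 1 (sole candidate).
r5c6 = 7 (sole candidate).
r5c9 = 9 (sole candidate).
r6c8 = 2 (sole candidate).
r1c7 = 5 (sole candidate).
r4c6 = 3 (sole candidate).
r4c9 = 6 (sole candidate).
r5c4 = 8 (sole candidate).
r6c2 = 6: row 6 has {2,7,8,9}; col 2 has {1,3,4,5}; box has {1,3,7} → only 6 remains.

6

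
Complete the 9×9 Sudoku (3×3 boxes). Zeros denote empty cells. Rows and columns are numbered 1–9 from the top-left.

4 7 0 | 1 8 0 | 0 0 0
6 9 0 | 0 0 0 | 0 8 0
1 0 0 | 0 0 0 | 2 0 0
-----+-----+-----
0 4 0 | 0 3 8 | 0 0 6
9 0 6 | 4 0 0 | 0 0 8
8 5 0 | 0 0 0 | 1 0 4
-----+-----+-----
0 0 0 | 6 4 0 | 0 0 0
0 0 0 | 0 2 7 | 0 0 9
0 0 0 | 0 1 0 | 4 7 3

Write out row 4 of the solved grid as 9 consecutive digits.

r1c9 = 5 (sole candidate).
r3c9 = 7 (sole candidate).
r2c7 = 3 (sole candidate).
r2c9 = 1 (sole candidate).
r7c9 = 2 (sole candidate).
r2c6 = 4 (hidden single in row 2).
r3c8 = 4 (hidden single in row 3).
r4c3 = 1: in row 4, 1 can only go here (every other open cell in that row sees a 1).
r5c6 = 1 (hidden single in row 5).
r8c3 = 4 (hidden single in row 8).
r9c2 = 6 (hidden single in row 9).
r5c2 = 2 (hidden single in column 2).
r4c1 = 7: row 4 has {1,3,4,6,8}; col 1 has {1,4,6,8,9}; box has {1,2,4,5,6,8,9} → only 7 remains.
r6c3 = 3 (sole candidate).
r1c3 = 2 (sole candidate).
r2c3 = 5 (sole candidate).
r2c5 = 7 (sole candidate).
r3c3 = 8 (sole candidate).
r5c5 = 5 (sole candidate).
r5c7 = 7 (sole candidate).
r5c8 = 3 (sole candidate).
r9c3 = 9 (sole candidate).
r9c6 = 5 (sole candidate).
r2c4 = 2 (sole candidate).
r3c2 = 3 (sole candidate).
r4c4 = 9: row 4 has {1,3,4,6,7,8}; col 4 has {1,2,4,6}; box has {1,3,4,5,8} → only 9 remains.
r4c7 = 5: row 4 has {1,3,4,6,7,8,9}; col 7 has {1,2,3,4,7}; box has {1,3,4,6,7,8} → only 5 remains.
r4c8 = 2: row 4 has {1,3,4,5,6,7,8,9}; col 8 has {3,4,7,8}; box has {1,3,4,5,6,7,8} → only 2 remains.

741938526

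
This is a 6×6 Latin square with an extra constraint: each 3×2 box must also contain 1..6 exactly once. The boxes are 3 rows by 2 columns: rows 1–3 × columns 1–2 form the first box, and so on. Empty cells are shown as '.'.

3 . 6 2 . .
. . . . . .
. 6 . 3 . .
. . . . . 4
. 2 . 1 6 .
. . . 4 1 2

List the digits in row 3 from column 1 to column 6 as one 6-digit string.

564321

R2C4 = 5: row 2 has {}; col 4 has {1,2,3,4}; box has {2,3,6} → only 5 remains.
R4C4 = 6: row 4 has {4}; col 4 has {1,2,3,4,5}; box has {1,4} → only 6 remains.
R2C6 = 6: in row 2, 6 can only go here (every other open cell in that row sees a 6).
R2C5 = 3: in row 2, 3 can only go here (every other open cell in that row sees a 3).
R4C5 = 5: row 4 has {4,6}; col 5 has {1,3,6}; box has {1,2,4,6} → only 5 remains.
R5C6 = 3: row 5 has {1,2,6}; col 6 has {2,4,6}; box has {1,2,4,5,6} → only 3 remains.
R1C5 = 4: row 1 has {2,3,6}; col 5 has {1,3,5,6}; box has {3,6} → only 4 remains.
R3C5 = 2: row 3 has {3,6}; col 5 has {1,3,4,5,6}; box has {3,4,6} → only 2 remains.
R4C1 = 1: row 4 has {4,5,6}; col 1 has {3}; box has {2} → only 1 remains.
R4C2 = 3: row 4 has {1,4,5,6}; col 2 has {2,6}; box has {1,2} → only 3 remains.
R4C3 = 2: row 4 has {1,3,4,5,6}; col 3 has {6}; box has {1,4,6} → only 2 remains.
R5C3 = 5: row 5 has {1,2,3,6}; col 3 has {2,6}; box has {1,2,4,6} → only 5 remains.
R6C2 = 5: row 6 has {1,2,4}; col 2 has {2,3,6}; box has {1,2,3} → only 5 remains.
R6C3 = 3: row 6 has {1,2,4,5}; col 3 has {2,5,6}; box has {1,2,4,5,6} → only 3 remains.
R1C2 = 1: row 1 has {2,3,4,6}; col 2 has {2,3,5,6}; box has {3,6} → only 1 remains.
R1C6 = 5: row 1 has {1,2,3,4,6}; col 6 has {2,3,4,6}; box has {2,3,4,6} → only 5 remains.
R2C2 = 4: row 2 has {3,5,6}; col 2 has {1,2,3,5,6}; box has {1,3,6} → only 4 remains.
R2C3 = 1: row 2 has {3,4,5,6}; col 3 has {2,3,5,6}; box has {2,3,5,6} → only 1 remains.
R3C1 = 5: row 3 has {2,3,6}; col 1 has {1,3}; box has {1,3,4,6} → only 5 remains.
R3C3 = 4: row 3 has {2,3,5,6}; col 3 has {1,2,3,5,6}; box has {1,2,3,5,6} → only 4 remains.
R3C6 = 1: row 3 has {2,3,4,5,6}; col 6 has {2,3,4,5,6}; box has {2,3,4,5,6} → only 1 remains.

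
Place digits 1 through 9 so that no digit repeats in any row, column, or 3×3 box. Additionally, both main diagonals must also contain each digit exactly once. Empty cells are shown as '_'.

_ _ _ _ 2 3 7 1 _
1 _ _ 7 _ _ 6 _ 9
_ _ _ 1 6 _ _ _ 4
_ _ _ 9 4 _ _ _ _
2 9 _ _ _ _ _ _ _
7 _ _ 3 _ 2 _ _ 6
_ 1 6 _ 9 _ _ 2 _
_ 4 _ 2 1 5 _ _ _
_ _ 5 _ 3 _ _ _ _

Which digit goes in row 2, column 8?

5

row 1, column 3 = 9 (hidden single in row 1).
row 2, column 3 = 2 (hidden single in row 2).
row 2, column 2 = 3 (hidden single in row 2).
row 2, column 6 = 4 (hidden single in row 2).
row 1, column 1 = 4 (hidden single in row 1).
row 1, column 2 = 6 (hidden single in row 1).
row 3, column 7 = 2 (hidden single in row 3).
row 3, column 8 = 3 (hidden single in row 3).
row 3, column 6 = 9 (hidden single in row 3).
row 4, column 9 = 2 (hidden single in row 4).
row 4, column 1 = 6 (hidden single in row 4).
row 7, column 4 = 4 (hidden single in row 7).
row 8, column 8 = 6 (hidden single in row 8).
row 9, column 2 = 2 (hidden single in row 9).
row 3, column 1 = 5 (hidden single in column 1).
row 3, column 2 = 7 (hidden single in column 2).
row 3, column 3 = 8 (sole candidate).
row 7, column 7 = 5 (sole candidate).
row 5, column 5 = 7 (sole candidate).
row 9, column 9 = 1 (sole candidate).
row 4, column 8 = 7 (hidden single in row 4).
row 4, column 2 = 5 (hidden single in row 4).
row 6, column 2 = 8 (sole candidate).
row 6, column 5 = 5 (sole candidate).
row 2, column 5 = 8 (sole candidate).
row 2, column 8 = 5: row 2 has {1,2,3,4,6,7,8,9}; col 8 has {1,2,3,6,7}; box has {1,2,3,4,6,7,9}; anti-diagonal has {2,3,4,6,7} → only 5 remains.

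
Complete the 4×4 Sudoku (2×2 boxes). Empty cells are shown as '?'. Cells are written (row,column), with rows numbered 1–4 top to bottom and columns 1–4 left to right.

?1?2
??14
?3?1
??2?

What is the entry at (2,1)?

(1,3) = 3: row 1 has {1,2}; col 3 has {1,2}; box has {1,2,4} → only 3 remains.
(2,2) = 2: row 2 has {1,4}; col 2 has {1,3}; box has {1} → only 2 remains.
(3,3) = 4: row 3 has {1,3}; col 3 has {1,2,3}; box has {1,2} → only 4 remains.
(4,2) = 4: row 4 has {2}; col 2 has {1,2,3}; box has {3} → only 4 remains.
(4,4) = 3: row 4 has {2,4}; col 4 has {1,2,4}; box has {1,2,4} → only 3 remains.
(1,1) = 4: row 1 has {1,2,3}; col 1 has {}; box has {1,2} → only 4 remains.
(2,1) = 3: row 2 has {1,2,4}; col 1 has {4}; box has {1,2,4} → only 3 remains.

3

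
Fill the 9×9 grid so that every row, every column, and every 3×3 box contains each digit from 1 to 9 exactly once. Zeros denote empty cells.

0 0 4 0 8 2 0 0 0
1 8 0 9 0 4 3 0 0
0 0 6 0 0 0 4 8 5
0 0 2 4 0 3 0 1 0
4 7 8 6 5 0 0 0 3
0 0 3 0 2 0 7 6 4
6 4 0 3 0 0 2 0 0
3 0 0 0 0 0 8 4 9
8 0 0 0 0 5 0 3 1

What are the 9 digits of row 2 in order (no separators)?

185964372

row 4, column 9 = 8 (sole candidate).
row 5, column 7 = 9 (sole candidate).
row 5, column 8 = 2 (sole candidate).
row 7, column 9 = 7 (sole candidate).
row 9, column 7 = 6 (sole candidate).
row 1, column 7 = 1 (sole candidate).
row 1, column 9 = 6 (sole candidate).
row 2, column 8 = 7: row 2 has {1,3,4,8,9}; col 8 has {1,2,3,4,6,8}; box has {1,3,4,5,6,8} → only 7 remains.
row 2, column 9 = 2: row 2 has {1,3,4,7,8,9}; col 9 has {1,3,4,5,6,7,8,9}; box has {1,3,4,5,6,7,8} → only 2 remains.
row 4, column 7 = 5 (sole candidate).
row 5, column 6 = 1 (sole candidate).
row 6, column 4 = 8 (sole candidate).
row 6, column 6 = 9 (sole candidate).
row 7, column 6 = 8 (sole candidate).
row 7, column 8 = 5 (sole candidate).
row 1, column 8 = 9 (sole candidate).
row 2, column 3 = 5: row 2 has {1,2,3,4,7,8,9}; col 3 has {2,3,4,6,8}; box has {1,4,6,8} → only 5 remains.
row 2, column 5 = 6: row 2 has {1,2,3,4,5,7,8,9}; col 5 has {2,5,8}; box has {2,4,8,9} → only 6 remains.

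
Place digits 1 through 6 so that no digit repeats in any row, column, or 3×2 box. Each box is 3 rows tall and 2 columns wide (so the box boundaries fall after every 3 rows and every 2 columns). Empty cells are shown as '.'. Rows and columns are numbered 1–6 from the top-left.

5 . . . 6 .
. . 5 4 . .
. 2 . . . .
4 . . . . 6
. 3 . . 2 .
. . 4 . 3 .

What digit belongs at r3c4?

r2c5 = 1 (sole candidate).
r4c5 = 5 (sole candidate).
r6c6 = 1 (sole candidate).
r2c2 = 6 (sole candidate).
r3c5 = 4 (sole candidate).
r4c2 = 1 (sole candidate).
r5c1 = 6 (sole candidate).
r5c3 = 1 (sole candidate).
r5c4 = 5 (sole candidate).
r5c6 = 4 (sole candidate).
r6c1 = 2 (sole candidate).
r6c2 = 5 (sole candidate).
r6c4 = 6 (sole candidate).
r1c2 = 4 (sole candidate).
r2c1 = 3 (sole candidate).
r2c6 = 2 (sole candidate).
r3c1 = 1 (sole candidate).
r3c4 = 3: row 3 has {1,2,4}; col 4 has {4,5,6}; box has {4,5} → only 3 remains.

3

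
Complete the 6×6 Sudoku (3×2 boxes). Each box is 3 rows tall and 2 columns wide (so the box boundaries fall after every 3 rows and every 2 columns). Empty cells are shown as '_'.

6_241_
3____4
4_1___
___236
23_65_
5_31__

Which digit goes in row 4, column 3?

row 1, column 2 = 5: row 1 has {1,2,4,6}; col 2 has {3}; box has {3,4,6} → only 5 remains.
row 1, column 6 = 3: row 1 has {1,2,4,5,6}; col 6 has {4,6}; box has {1,4} → only 3 remains.
row 2, column 4 = 5: row 2 has {3,4}; col 4 has {1,2,4,6}; box has {1,2,4} → only 5 remains.
row 3, column 2 = 2: row 3 has {1,4}; col 2 has {3,5}; box has {3,4,5,6} → only 2 remains.
row 3, column 4 = 3: row 3 has {1,2,4}; col 4 has {1,2,4,5,6}; box has {1,2,4,5} → only 3 remains.
row 3, column 5 = 6: row 3 has {1,2,3,4}; col 5 has {1,3,5}; box has {1,3,4} → only 6 remains.
row 3, column 6 = 5: row 3 has {1,2,3,4,6}; col 6 has {3,4,6}; box has {1,3,4,6} → only 5 remains.
row 4, column 1 = 1: row 4 has {2,3,6}; col 1 has {2,3,4,5,6}; box has {2,3,5} → only 1 remains.
row 4, column 2 = 4: row 4 has {1,2,3,6}; col 2 has {2,3,5}; box has {1,2,3,5} → only 4 remains.
row 4, column 3 = 5: row 4 has {1,2,3,4,6}; col 3 has {1,2,3}; box has {1,2,3,6} → only 5 remains.

5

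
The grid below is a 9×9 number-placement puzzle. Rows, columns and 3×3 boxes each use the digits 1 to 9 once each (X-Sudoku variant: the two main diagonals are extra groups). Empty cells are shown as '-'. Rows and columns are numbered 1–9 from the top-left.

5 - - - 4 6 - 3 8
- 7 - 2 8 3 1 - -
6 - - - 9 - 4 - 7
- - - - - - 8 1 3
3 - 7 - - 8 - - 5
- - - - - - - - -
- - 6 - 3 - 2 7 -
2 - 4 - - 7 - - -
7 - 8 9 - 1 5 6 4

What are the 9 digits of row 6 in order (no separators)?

861359742

r1c7 = 9 (sole candidate).
r2c3 = 9 (sole candidate).
r2c8 = 5 (sole candidate).
r2c9 = 6 (sole candidate).
r3c6 = 5 (sole candidate).
r3c8 = 2 (sole candidate).
r4c4 = 6 (sole candidate).
r5c5 = 1 (sole candidate).
r5c7 = 6 (sole candidate).
r6c4 = 3: row 6 has {}; col 4 has {2,6,9}; box has {1,6,8}; anti-diagonal has {1,4,5,6,7,8} → only 3 remains.
r6c6 = 9: row 6 has {3}; col 6 has {1,3,5,6,7,8}; box has {1,3,6,8}; main diagonal has {1,2,4,5,6,7} → only 9 remains.
r6c7 = 7: row 6 has {3,9}; col 7 has {1,2,4,5,6,8,9}; box has {1,3,5,6,8} → only 7 remains.
r6c8 = 4: row 6 has {3,7,9}; col 8 has {1,2,3,5,6,7}; box has {1,3,5,6,7,8} → only 4 remains.
r6c9 = 2: row 6 has {3,4,7,9}; col 9 has {3,4,5,6,7,8}; box has {1,3,4,5,6,7,8} → only 2 remains.
r7c6 = 4 (sole candidate).
r8c2 = 9 (sole candidate).
r8c7 = 3 (sole candidate).
r8c8 = 8 (sole candidate).
r8c9 = 1 (sole candidate).
r9c2 = 3 (sole candidate).
r9c5 = 2 (sole candidate).
r2c1 = 4 (sole candidate).
r3c3 = 3 (sole candidate).
r3c4 = 1 (sole candidate).
r4c1 = 9 (sole candidate).
r4c6 = 2 (sole candidate).
r5c4 = 4 (sole candidate).
r5c8 = 9 (sole candidate).
r6c5 = 5: row 6 has {2,3,4,7,9}; col 5 has {1,2,3,4,8,9}; box has {1,2,3,4,6,8,9} → only 5 remains.
r7c1 = 1 (sole candidate).
r7c2 = 5 (sole candidate).
r7c4 = 8 (sole candidate).
r7c9 = 9 (sole candidate).
r8c4 = 5 (sole candidate).
r8c5 = 6 (sole candidate).
r1c4 = 7 (sole candidate).
r3c2 = 8 (sole candidate).
r4c2 = 4 (sole candidate).
r4c3 = 5 (sole candidate).
r4c5 = 7 (sole candidate).
r5c2 = 2 (sole candidate).
r6c1 = 8: row 6 has {2,3,4,5,7,9}; col 1 has {1,2,3,4,5,6,7,9}; box has {2,3,4,5,7,9} → only 8 remains.
r6c3 = 1: row 6 has {2,3,4,5,7,8,9}; col 3 has {3,4,5,6,7,8,9}; box has {2,3,4,5,7,8,9} → only 1 remains.
r1c2 = 1 (sole candidate).
r1c3 = 2 (sole candidate).
r6c2 = 6: row 6 has {1,2,3,4,5,7,8,9}; col 2 has {1,2,3,4,5,7,8,9}; box has {1,2,3,4,5,7,8,9} → only 6 remains.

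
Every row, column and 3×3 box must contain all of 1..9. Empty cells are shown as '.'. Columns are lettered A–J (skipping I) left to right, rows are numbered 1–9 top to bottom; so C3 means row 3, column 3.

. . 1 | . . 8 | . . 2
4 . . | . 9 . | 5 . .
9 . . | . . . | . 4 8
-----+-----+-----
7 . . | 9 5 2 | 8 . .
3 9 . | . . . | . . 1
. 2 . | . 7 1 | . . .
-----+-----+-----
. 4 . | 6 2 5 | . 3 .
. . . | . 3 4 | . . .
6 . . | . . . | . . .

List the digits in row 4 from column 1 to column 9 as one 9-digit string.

714952863

A1 = 5: row 1 has {1,2,8}; col 1 has {3,4,6,7,9}; box has {1,4,9} → only 5 remains.
H4 = 6: row 4 has {2,5,7,8,9}; col 8 has {3,4}; box has {1,8} → only 6 remains.
F5 = 6: row 5 has {1,3,9}; col 6 has {1,2,4,5,8}; box has {1,2,5,7,9} → only 6 remains.
A6 = 8: row 6 has {1,2,7}; col 1 has {3,4,5,6,7,9}; box has {2,3,7,9} → only 8 remains.
A7 = 1: row 7 has {2,3,4,5,6}; col 1 has {3,4,5,6,7,8,9}; box has {4,6} → only 1 remains.
A8 = 2: row 8 has {3,4}; col 1 has {1,3,4,5,6,7,8,9}; box has {1,4,6} → only 2 remains.
B4 = 1: row 4 has {2,5,6,7,8,9}; col 2 has {2,4,9}; box has {2,3,7,8,9} → only 1 remains.
C4 = 4: row 4 has {1,2,5,6,7,8,9}; col 3 has {1}; box has {1,2,3,7,8,9} → only 4 remains.
J4 = 3: row 4 has {1,2,4,5,6,7,8,9}; col 9 has {1,2,8}; box has {1,6,8} → only 3 remains.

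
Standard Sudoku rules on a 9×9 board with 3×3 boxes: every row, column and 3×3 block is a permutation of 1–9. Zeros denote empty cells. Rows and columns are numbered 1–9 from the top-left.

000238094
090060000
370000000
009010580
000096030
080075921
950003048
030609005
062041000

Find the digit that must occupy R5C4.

R1C2 = 1: row 1 has {2,3,4,8,9}; col 2 has {3,5,6,7,8,9}; box has {3,7,9} → only 1 remains.
R3C5 = 5: row 3 has {3,7}; col 5 has {1,3,4,6,7,9}; box has {2,3,6,8} → only 5 remains.
R3C6 = 4: row 3 has {3,5,7}; col 6 has {1,3,5,6,8,9}; box has {2,3,5,6,8} → only 4 remains.
R4C6 = 2: row 4 has {1,5,8,9}; col 6 has {1,3,4,5,6,8,9}; box has {1,5,6,7,9} → only 2 remains.
R5C9 = 7: row 5 has {3,6,9}; col 9 has {1,4,5,8}; box has {1,2,3,5,8,9} → only 7 remains.
R7C4 = 7: row 7 has {3,4,5,8,9}; col 4 has {2,6}; box has {1,3,4,6,9} → only 7 remains.
R7C5 = 2: row 7 has {3,4,5,7,8,9}; col 5 has {1,3,4,5,6,7,9}; box has {1,3,4,6,7,9} → only 2 remains.
R8C5 = 8: row 8 has {3,5,6,9}; col 5 has {1,2,3,4,5,6,7,9}; box has {1,2,3,4,6,7,9} → only 8 remains.
R9C4 = 5: row 9 has {1,2,4,6}; col 4 has {2,6,7}; box has {1,2,3,4,6,7,8,9} → only 5 remains.
R9C8 = 7: row 9 has {1,2,4,5,6}; col 8 has {2,3,4,8,9}; box has {4,5,8} → only 7 remains.
R2C4 = 1: row 2 has {6,9}; col 4 has {2,5,6,7}; box has {2,3,4,5,6,8} → only 1 remains.
R2C6 = 7: row 2 has {1,6,9}; col 6 has {1,2,3,4,5,6,8,9}; box has {1,2,3,4,5,6,8} → only 7 remains.
R2C8 = 5: row 2 has {1,6,7,9}; col 8 has {2,3,4,7,8,9}; box has {4,9} → only 5 remains.
R3C4 = 9: row 3 has {3,4,5,7}; col 4 has {1,2,5,6,7}; box has {1,2,3,4,5,6,7,8} → only 9 remains.
R4C2 = 4: row 4 has {1,2,5,8,9}; col 2 has {1,3,5,6,7,8,9}; box has {8,9} → only 4 remains.
R4C4 = 3: row 4 has {1,2,4,5,8,9}; col 4 has {1,2,5,6,7,9}; box has {1,2,5,6,7,9} → only 3 remains.
R4C9 = 6: row 4 has {1,2,3,4,5,8,9}; col 9 has {1,4,5,7,8}; box has {1,2,3,5,7,8,9} → only 6 remains.
R5C2 = 2: row 5 has {3,6,7,9}; col 2 has {1,3,4,5,6,7,8,9}; box has {4,8,9} → only 2 remains.
R5C7 = 4: row 5 has {2,3,6,7,9}; col 7 has {5,9}; box has {1,2,3,5,6,7,8,9} → only 4 remains.
R6C1 = 6: row 6 has {1,2,5,7,8,9}; col 1 has {3,9}; box has {2,4,8,9} → only 6 remains.
R6C3 = 3: row 6 has {1,2,5,6,7,8,9}; col 3 has {2,9}; box has {2,4,6,8,9} → only 3 remains.
R6C4 = 4: row 6 has {1,2,3,5,6,7,8,9}; col 4 has {1,2,3,5,6,7,9}; box has {1,2,3,5,6,7,9} → only 4 remains.
R7C3 = 1: row 7 has {2,3,4,5,7,8,9}; col 3 has {2,3,9}; box has {2,3,5,6,9} → only 1 remains.
R7C7 = 6: row 7 has {1,2,3,4,5,7,8,9}; col 7 has {4,5,9}; box has {4,5,7,8} → only 6 remains.
R8C8 = 1: row 8 has {3,5,6,8,9}; col 8 has {2,3,4,5,7,8,9}; box has {4,5,6,7,8} → only 1 remains.
R9C1 = 8: row 9 has {1,2,4,5,6,7}; col 1 has {3,6,9}; box has {1,2,3,5,6,9} → only 8 remains.
R9C7 = 3: row 9 has {1,2,4,5,6,7,8}; col 7 has {4,5,6,9}; box has {1,4,5,6,7,8} → only 3 remains.
R9C9 = 9: row 9 has {1,2,3,4,5,6,7,8}; col 9 has {1,4,5,6,7,8}; box has {1,3,4,5,6,7,8} → only 9 remains.
R1C1 = 5: row 1 has {1,2,3,4,8,9}; col 1 has {3,6,8,9}; box has {1,3,7,9} → only 5 remains.
R1C3 = 6: row 1 has {1,2,3,4,5,8,9}; col 3 has {1,2,3,9}; box has {1,3,5,7,9} → only 6 remains.
R1C7 = 7: row 1 has {1,2,3,4,5,6,8,9}; col 7 has {3,4,5,6,9}; box has {4,5,9} → only 7 remains.
R3C3 = 8: row 3 has {3,4,5,7,9}; col 3 has {1,2,3,6,9}; box has {1,3,5,6,7,9} → only 8 remains.
R3C8 = 6: row 3 has {3,4,5,7,8,9}; col 8 has {1,2,3,4,5,7,8,9}; box has {4,5,7,9} → only 6 remains.
R3C9 = 2: row 3 has {3,4,5,6,7,8,9}; col 9 has {1,4,5,6,7,8,9}; box has {4,5,6,7,9} → only 2 remains.
R4C1 = 7: row 4 has {1,2,3,4,5,6,8,9}; col 1 has {3,5,6,8,9}; box has {2,3,4,6,8,9} → only 7 remains.
R5C1 = 1: row 5 has {2,3,4,6,7,9}; col 1 has {3,5,6,7,8,9}; box has {2,3,4,6,7,8,9} → only 1 remains.
R5C3 = 5: row 5 has {1,2,3,4,6,7,9}; col 3 has {1,2,3,6,8,9}; box has {1,2,3,4,6,7,8,9} → only 5 remains.
R5C4 = 8: row 5 has {1,2,3,4,5,6,7,9}; col 4 has {1,2,3,4,5,6,7,9}; box has {1,2,3,4,5,6,7,9} → only 8 remains.

8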